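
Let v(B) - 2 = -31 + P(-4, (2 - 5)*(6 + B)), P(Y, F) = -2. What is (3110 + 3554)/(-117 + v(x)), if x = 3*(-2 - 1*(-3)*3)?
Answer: -1666/37 ≈ -45.027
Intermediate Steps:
x = 21 (x = 3*(-2 + 3*3) = 3*(-2 + 9) = 3*7 = 21)
v(B) = -31 (v(B) = 2 + (-31 - 2) = 2 - 33 = -31)
(3110 + 3554)/(-117 + v(x)) = (3110 + 3554)/(-117 - 31) = 6664/(-148) = 6664*(-1/148) = -1666/37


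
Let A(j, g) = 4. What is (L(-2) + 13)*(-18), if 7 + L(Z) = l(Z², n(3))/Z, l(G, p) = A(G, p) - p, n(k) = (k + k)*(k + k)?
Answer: -396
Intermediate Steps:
n(k) = 4*k² (n(k) = (2*k)*(2*k) = 4*k²)
l(G, p) = 4 - p
L(Z) = -7 - 32/Z (L(Z) = -7 + (4 - 4*3²)/Z = -7 + (4 - 4*9)/Z = -7 + (4 - 1*36)/Z = -7 + (4 - 36)/Z = -7 - 32/Z)
(L(-2) + 13)*(-18) = ((-7 - 32/(-2)) + 13)*(-18) = ((-7 - 32*(-½)) + 13)*(-18) = ((-7 + 16) + 13)*(-18) = (9 + 13)*(-18) = 22*(-18) = -396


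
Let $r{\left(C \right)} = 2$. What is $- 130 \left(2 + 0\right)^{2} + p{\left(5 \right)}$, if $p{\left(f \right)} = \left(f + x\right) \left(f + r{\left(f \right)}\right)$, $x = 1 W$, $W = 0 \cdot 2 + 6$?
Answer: $-443$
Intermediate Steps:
$W = 6$ ($W = 0 + 6 = 6$)
$x = 6$ ($x = 1 \cdot 6 = 6$)
$p{\left(f \right)} = \left(2 + f\right) \left(6 + f\right)$ ($p{\left(f \right)} = \left(f + 6\right) \left(f + 2\right) = \left(6 + f\right) \left(2 + f\right) = \left(2 + f\right) \left(6 + f\right)$)
$- 130 \left(2 + 0\right)^{2} + p{\left(5 \right)} = - 130 \left(2 + 0\right)^{2} + \left(12 + 5^{2} + 8 \cdot 5\right) = - 130 \cdot 2^{2} + \left(12 + 25 + 40\right) = \left(-130\right) 4 + 77 = -520 + 77 = -443$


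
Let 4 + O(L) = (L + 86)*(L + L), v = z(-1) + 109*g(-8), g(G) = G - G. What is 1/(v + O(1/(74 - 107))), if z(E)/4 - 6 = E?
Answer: 1089/11750 ≈ 0.092681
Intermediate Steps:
g(G) = 0
z(E) = 24 + 4*E
v = 20 (v = (24 + 4*(-1)) + 109*0 = (24 - 4) + 0 = 20 + 0 = 20)
O(L) = -4 + 2*L*(86 + L) (O(L) = -4 + (L + 86)*(L + L) = -4 + (86 + L)*(2*L) = -4 + 2*L*(86 + L))
1/(v + O(1/(74 - 107))) = 1/(20 + (-4 + 2*(1/(74 - 107))² + 172/(74 - 107))) = 1/(20 + (-4 + 2*(1/(-33))² + 172/(-33))) = 1/(20 + (-4 + 2*(-1/33)² + 172*(-1/33))) = 1/(20 + (-4 + 2*(1/1089) - 172/33)) = 1/(20 + (-4 + 2/1089 - 172/33)) = 1/(20 - 10030/1089) = 1/(11750/1089) = 1089/11750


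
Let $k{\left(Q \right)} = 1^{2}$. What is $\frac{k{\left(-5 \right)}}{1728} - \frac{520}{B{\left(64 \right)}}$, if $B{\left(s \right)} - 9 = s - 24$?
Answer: $- \frac{898511}{84672} \approx -10.612$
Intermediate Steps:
$B{\left(s \right)} = -15 + s$ ($B{\left(s \right)} = 9 + \left(s - 24\right) = 9 + \left(-24 + s\right) = -15 + s$)
$k{\left(Q \right)} = 1$
$\frac{k{\left(-5 \right)}}{1728} - \frac{520}{B{\left(64 \right)}} = 1 \cdot \frac{1}{1728} - \frac{520}{-15 + 64} = 1 \cdot \frac{1}{1728} - \frac{520}{49} = \frac{1}{1728} - \frac{520}{49} = - \frac{898511}{84672}$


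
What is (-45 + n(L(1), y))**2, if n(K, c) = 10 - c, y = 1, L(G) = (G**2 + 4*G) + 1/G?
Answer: 1296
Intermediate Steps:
L(G) = 1/G + G**2 + 4*G
(-45 + n(L(1), y))**2 = (-45 + (10 - 1*1))**2 = (-45 + (10 - 1))**2 = (-45 + 9)**2 = (-36)**2 = 1296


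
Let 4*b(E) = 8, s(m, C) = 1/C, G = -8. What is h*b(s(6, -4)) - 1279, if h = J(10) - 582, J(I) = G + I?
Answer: -2439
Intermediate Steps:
J(I) = -8 + I
s(m, C) = 1/C
h = -580 (h = (-8 + 10) - 582 = 2 - 582 = -580)
b(E) = 2 (b(E) = (1/4)*8 = 2)
h*b(s(6, -4)) - 1279 = -580*2 - 1279 = -1160 - 1279 = -2439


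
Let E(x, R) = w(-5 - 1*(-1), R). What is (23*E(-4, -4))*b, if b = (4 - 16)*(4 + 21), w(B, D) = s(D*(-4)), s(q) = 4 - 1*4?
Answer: 0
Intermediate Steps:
s(q) = 0 (s(q) = 4 - 4 = 0)
w(B, D) = 0
E(x, R) = 0
b = -300 (b = -12*25 = -300)
(23*E(-4, -4))*b = (23*0)*(-300) = 0*(-300) = 0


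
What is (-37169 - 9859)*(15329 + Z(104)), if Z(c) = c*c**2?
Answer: -53620996404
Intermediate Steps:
Z(c) = c**3
(-37169 - 9859)*(15329 + Z(104)) = (-37169 - 9859)*(15329 + 104**3) = -47028*(15329 + 1124864) = -47028*1140193 = -53620996404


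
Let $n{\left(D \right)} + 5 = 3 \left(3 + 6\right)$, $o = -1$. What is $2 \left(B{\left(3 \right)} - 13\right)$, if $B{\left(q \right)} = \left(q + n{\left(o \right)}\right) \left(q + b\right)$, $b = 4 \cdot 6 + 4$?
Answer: $1524$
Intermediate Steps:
$b = 28$ ($b = 24 + 4 = 28$)
$n{\left(D \right)} = 22$ ($n{\left(D \right)} = -5 + 3 \left(3 + 6\right) = -5 + 3 \cdot 9 = -5 + 27 = 22$)
$B{\left(q \right)} = \left(22 + q\right) \left(28 + q\right)$ ($B{\left(q \right)} = \left(q + 22\right) \left(q + 28\right) = \left(22 + q\right) \left(28 + q\right)$)
$2 \left(B{\left(3 \right)} - 13\right) = 2 \left(\left(616 + 3^{2} + 50 \cdot 3\right) - 13\right) = 2 \left(\left(616 + 9 + 150\right) - 13\right) = 2 \left(775 - 13\right) = 2 \cdot 762 = 1524$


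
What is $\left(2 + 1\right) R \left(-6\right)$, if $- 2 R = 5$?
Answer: $45$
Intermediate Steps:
$R = - \frac{5}{2}$ ($R = \left(- \frac{1}{2}\right) 5 = - \frac{5}{2} \approx -2.5$)
$\left(2 + 1\right) R \left(-6\right) = \left(2 + 1\right) \left(- \frac{5}{2}\right) \left(-6\right) = 3 \left(- \frac{5}{2}\right) \left(-6\right) = \left(- \frac{15}{2}\right) \left(-6\right) = 45$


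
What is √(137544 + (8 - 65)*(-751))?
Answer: 3*√20039 ≈ 424.68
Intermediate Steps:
√(137544 + (8 - 65)*(-751)) = √(137544 - 57*(-751)) = √(137544 + 42807) = √180351 = 3*√20039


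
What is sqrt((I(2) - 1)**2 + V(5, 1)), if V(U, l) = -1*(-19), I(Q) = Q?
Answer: 2*sqrt(5) ≈ 4.4721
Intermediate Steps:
V(U, l) = 19
sqrt((I(2) - 1)**2 + V(5, 1)) = sqrt((2 - 1)**2 + 19) = sqrt(1**2 + 19) = sqrt(1 + 19) = sqrt(20) = 2*sqrt(5)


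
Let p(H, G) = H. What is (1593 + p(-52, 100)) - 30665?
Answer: -29124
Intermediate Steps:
(1593 + p(-52, 100)) - 30665 = (1593 - 52) - 30665 = 1541 - 30665 = -29124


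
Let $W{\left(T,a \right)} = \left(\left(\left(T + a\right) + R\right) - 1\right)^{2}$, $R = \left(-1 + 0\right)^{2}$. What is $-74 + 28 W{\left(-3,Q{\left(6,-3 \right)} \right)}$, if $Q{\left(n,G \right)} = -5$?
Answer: $1718$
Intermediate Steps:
$R = 1$ ($R = \left(-1\right)^{2} = 1$)
$W{\left(T,a \right)} = \left(T + a\right)^{2}$ ($W{\left(T,a \right)} = \left(\left(\left(T + a\right) + 1\right) - 1\right)^{2} = \left(\left(1 + T + a\right) - 1\right)^{2} = \left(T + a\right)^{2}$)
$-74 + 28 W{\left(-3,Q{\left(6,-3 \right)} \right)} = -74 + 28 \left(-3 - 5\right)^{2} = -74 + 28 \left(-8\right)^{2} = -74 + 28 \cdot 64 = -74 + 1792 = 1718$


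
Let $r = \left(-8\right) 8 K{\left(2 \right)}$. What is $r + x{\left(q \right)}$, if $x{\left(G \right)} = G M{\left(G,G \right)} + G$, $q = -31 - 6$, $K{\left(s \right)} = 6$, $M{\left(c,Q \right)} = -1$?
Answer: $-384$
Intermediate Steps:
$q = -37$ ($q = -31 - 6 = -37$)
$r = -384$ ($r = \left(-8\right) 8 \cdot 6 = \left(-64\right) 6 = -384$)
$x{\left(G \right)} = 0$ ($x{\left(G \right)} = G \left(-1\right) + G = - G + G = 0$)
$r + x{\left(q \right)} = -384 + 0 = -384$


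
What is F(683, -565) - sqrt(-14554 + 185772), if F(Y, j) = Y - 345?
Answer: 338 - sqrt(171218) ≈ -75.785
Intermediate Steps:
F(Y, j) = -345 + Y
F(683, -565) - sqrt(-14554 + 185772) = (-345 + 683) - sqrt(-14554 + 185772) = 338 - sqrt(171218)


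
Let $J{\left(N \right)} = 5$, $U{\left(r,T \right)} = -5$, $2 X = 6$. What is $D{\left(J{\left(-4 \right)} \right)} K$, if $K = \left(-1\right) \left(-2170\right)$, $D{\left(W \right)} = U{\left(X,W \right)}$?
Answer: $-10850$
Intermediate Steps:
$X = 3$ ($X = \frac{1}{2} \cdot 6 = 3$)
$D{\left(W \right)} = -5$
$K = 2170$
$D{\left(J{\left(-4 \right)} \right)} K = \left(-5\right) 2170 = -10850$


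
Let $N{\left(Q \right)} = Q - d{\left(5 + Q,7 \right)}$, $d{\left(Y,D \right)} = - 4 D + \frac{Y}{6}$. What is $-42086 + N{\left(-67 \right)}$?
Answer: $- \frac{126344}{3} \approx -42115.0$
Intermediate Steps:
$d{\left(Y,D \right)} = - 4 D + \frac{Y}{6}$ ($d{\left(Y,D \right)} = - 4 D + Y \frac{1}{6} = - 4 D + \frac{Y}{6}$)
$N{\left(Q \right)} = \frac{163}{6} + \frac{5 Q}{6}$ ($N{\left(Q \right)} = Q - \left(\left(-4\right) 7 + \frac{5 + Q}{6}\right) = Q - \left(-28 + \left(\frac{5}{6} + \frac{Q}{6}\right)\right) = Q - \left(- \frac{163}{6} + \frac{Q}{6}\right) = \frac{163}{6} + \frac{5 Q}{6}$)
$-42086 + N{\left(-67 \right)} = -42086 + \left(\frac{163}{6} + \frac{5}{6} \left(-67\right)\right) = -42086 + \left(\frac{163}{6} - \frac{335}{6}\right) = -42086 - \frac{86}{3} = - \frac{126344}{3}$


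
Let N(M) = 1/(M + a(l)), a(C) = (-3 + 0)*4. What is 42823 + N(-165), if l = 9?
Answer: 7579670/177 ≈ 42823.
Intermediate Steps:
a(C) = -12 (a(C) = -3*4 = -12)
N(M) = 1/(-12 + M) (N(M) = 1/(M - 12) = 1/(-12 + M))
42823 + N(-165) = 42823 + 1/(-12 - 165) = 42823 + 1/(-177) = 42823 - 1/177 = 7579670/177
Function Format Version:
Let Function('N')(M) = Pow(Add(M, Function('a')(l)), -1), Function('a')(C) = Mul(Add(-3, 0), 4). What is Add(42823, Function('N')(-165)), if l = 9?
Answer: Rational(7579670, 177) ≈ 42823.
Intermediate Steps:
Function('a')(C) = -12 (Function('a')(C) = Mul(-3, 4) = -12)
Function('N')(M) = Pow(Add(-12, M), -1) (Function('N')(M) = Pow(Add(M, -12), -1) = Pow(Add(-12, M), -1))
Add(42823, Function('N')(-165)) = Add(42823, Pow(Add(-12, -165), -1)) = Add(42823, Pow(-177, -1)) = Add(42823, Rational(-1, 177)) = Rational(7579670, 177)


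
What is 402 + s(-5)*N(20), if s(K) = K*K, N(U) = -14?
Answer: 52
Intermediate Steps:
s(K) = K²
402 + s(-5)*N(20) = 402 + (-5)²*(-14) = 402 + 25*(-14) = 402 - 350 = 52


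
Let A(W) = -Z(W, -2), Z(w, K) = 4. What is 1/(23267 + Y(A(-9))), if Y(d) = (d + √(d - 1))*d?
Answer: 23283/542098169 + 4*I*√5/542098169 ≈ 4.295e-5 + 1.6499e-8*I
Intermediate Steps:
A(W) = -4 (A(W) = -1*4 = -4)
Y(d) = d*(d + √(-1 + d)) (Y(d) = (d + √(-1 + d))*d = d*(d + √(-1 + d)))
1/(23267 + Y(A(-9))) = 1/(23267 - 4*(-4 + √(-1 - 4))) = 1/(23267 - 4*(-4 + √(-5))) = 1/(23267 - 4*(-4 + I*√5)) = 1/(23267 + (16 - 4*I*√5)) = 1/(23283 - 4*I*√5)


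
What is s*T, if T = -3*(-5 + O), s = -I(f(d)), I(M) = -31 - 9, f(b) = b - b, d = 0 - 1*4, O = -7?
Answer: 1440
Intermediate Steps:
d = -4 (d = 0 - 4 = -4)
f(b) = 0
I(M) = -40
s = 40 (s = -1*(-40) = 40)
T = 36 (T = -3*(-5 - 7) = -3*(-12) = 36)
s*T = 40*36 = 1440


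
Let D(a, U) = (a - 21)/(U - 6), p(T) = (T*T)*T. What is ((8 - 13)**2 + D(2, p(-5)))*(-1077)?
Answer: -3547638/131 ≈ -27081.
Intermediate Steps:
p(T) = T**3 (p(T) = T**2*T = T**3)
D(a, U) = (-21 + a)/(-6 + U)
((8 - 13)**2 + D(2, p(-5)))*(-1077) = ((8 - 13)**2 + (-21 + 2)/(-6 + (-5)**3))*(-1077) = ((-5)**2 - 19/(-6 - 125))*(-1077) = (25 - 19/(-131))*(-1077) = (25 - 1/131*(-19))*(-1077) = (25 + 19/131)*(-1077) = (3294/131)*(-1077) = -3547638/131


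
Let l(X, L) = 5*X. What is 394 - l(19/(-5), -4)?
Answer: 413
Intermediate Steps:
394 - l(19/(-5), -4) = 394 - 5*19/(-5) = 394 - 5*19*(-1/5) = 394 - 5*(-19)/5 = 394 - 1*(-19) = 394 + 19 = 413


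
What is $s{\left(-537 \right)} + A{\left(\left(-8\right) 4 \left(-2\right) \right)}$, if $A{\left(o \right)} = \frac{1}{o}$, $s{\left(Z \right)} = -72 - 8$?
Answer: $- \frac{5119}{64} \approx -79.984$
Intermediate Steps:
$s{\left(Z \right)} = -80$
$s{\left(-537 \right)} + A{\left(\left(-8\right) 4 \left(-2\right) \right)} = -80 + \frac{1}{\left(-8\right) 4 \left(-2\right)} = -80 + \frac{1}{\left(-32\right) \left(-2\right)} = -80 + \frac{1}{64} = - \frac{5119}{64}$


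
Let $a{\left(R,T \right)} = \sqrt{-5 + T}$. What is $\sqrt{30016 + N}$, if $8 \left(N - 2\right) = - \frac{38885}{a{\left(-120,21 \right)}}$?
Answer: $\frac{\sqrt{1843382}}{8} \approx 169.71$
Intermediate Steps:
$N = - \frac{38821}{32}$ ($N = 2 + \frac{\left(-38885\right) \frac{1}{\sqrt{-5 + 21}}}{8} = 2 + \frac{\left(-38885\right) \frac{1}{\sqrt{16}}}{8} = 2 + \frac{\left(-38885\right) \frac{1}{4}}{8} = 2 + \frac{1}{8} \left(- \frac{38885}{4}\right) = 2 - \frac{38885}{32} = - \frac{38821}{32} \approx -1213.2$)
$\sqrt{30016 + N} = \sqrt{30016 - \frac{38821}{32}} = \sqrt{\frac{921691}{32}} = \frac{\sqrt{1843382}}{8}$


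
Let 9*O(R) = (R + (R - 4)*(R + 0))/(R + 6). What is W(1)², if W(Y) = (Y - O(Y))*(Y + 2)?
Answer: 4225/441 ≈ 9.5805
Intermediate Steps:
O(R) = (R + R*(-4 + R))/(9*(6 + R)) (O(R) = ((R + (R - 4)*(R + 0))/(R + 6))/9 = ((R + (-4 + R)*R)/(6 + R))/9 = ((R + R*(-4 + R))/(6 + R))/9 = (R + R*(-4 + R))/(9*(6 + R)))
W(Y) = (2 + Y)*(Y - Y*(-3 + Y)/(9*(6 + Y))) (W(Y) = (Y - Y*(-3 + Y)/(9*(6 + Y)))*(Y + 2) = (Y - Y*(-3 + Y)/(9*(6 + Y)))*(2 + Y) = (2 + Y)*(Y - Y*(-3 + Y)/(9*(6 + Y))))
W(1)² = ((⅑)*1*(114 + 8*1² + 73*1)/(6 + 1))² = ((⅑)*1*(114 + 8*1 + 73)/7)² = ((⅑)*1*(⅐)*(114 + 8 + 73))² = ((⅑)*1*(⅐)*195)² = (65/21)² = 4225/441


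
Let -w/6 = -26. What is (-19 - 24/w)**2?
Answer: 62001/169 ≈ 366.87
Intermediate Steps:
w = 156 (w = -6*(-26) = 156)
(-19 - 24/w)**2 = (-19 - 24/156)**2 = (-19 - 24*1/156)**2 = (-19 - 2/13)**2 = (-249/13)**2 = 62001/169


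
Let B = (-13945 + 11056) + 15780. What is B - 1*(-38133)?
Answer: 51024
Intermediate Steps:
B = 12891 (B = -2889 + 15780 = 12891)
B - 1*(-38133) = 12891 - 1*(-38133) = 12891 + 38133 = 51024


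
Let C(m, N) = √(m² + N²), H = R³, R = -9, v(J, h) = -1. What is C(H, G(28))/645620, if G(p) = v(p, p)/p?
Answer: √416649745/18077360 ≈ 0.0011291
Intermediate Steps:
G(p) = -1/p
H = -729 (H = (-9)³ = -729)
C(m, N) = √(N² + m²)
C(H, G(28))/645620 = √((-1/28)² + (-729)²)/645620 = √((-1*1/28)² + 531441)*(1/645620) = √((-1/28)² + 531441)*(1/645620) = √(1/784 + 531441)*(1/645620) = √(416649745/784)*(1/645620) = (√416649745/28)*(1/645620) = √416649745/18077360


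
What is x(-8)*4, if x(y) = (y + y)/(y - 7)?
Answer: 64/15 ≈ 4.2667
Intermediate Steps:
x(y) = 2*y/(-7 + y) (x(y) = (2*y)/(-7 + y) = 2*y/(-7 + y))
x(-8)*4 = (2*(-8)/(-7 - 8))*4 = (2*(-8)/(-15))*4 = (2*(-8)*(-1/15))*4 = (16/15)*4 = 64/15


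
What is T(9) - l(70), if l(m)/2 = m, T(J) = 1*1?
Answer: -139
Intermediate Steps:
T(J) = 1
l(m) = 2*m
T(9) - l(70) = 1 - 2*70 = 1 - 1*140 = 1 - 140 = -139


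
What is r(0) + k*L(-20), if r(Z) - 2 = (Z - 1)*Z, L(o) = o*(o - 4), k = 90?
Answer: 43202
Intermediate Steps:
L(o) = o*(-4 + o)
r(Z) = 2 + Z*(-1 + Z) (r(Z) = 2 + (Z - 1)*Z = 2 + (-1 + Z)*Z = 2 + Z*(-1 + Z))
r(0) + k*L(-20) = (2 + 0² - 1*0) + 90*(-20*(-4 - 20)) = (2 + 0 + 0) + 90*(-20*(-24)) = 2 + 90*480 = 2 + 43200 = 43202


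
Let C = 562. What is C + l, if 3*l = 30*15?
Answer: 712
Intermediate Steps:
l = 150 (l = (30*15)/3 = (⅓)*450 = 150)
C + l = 562 + 150 = 712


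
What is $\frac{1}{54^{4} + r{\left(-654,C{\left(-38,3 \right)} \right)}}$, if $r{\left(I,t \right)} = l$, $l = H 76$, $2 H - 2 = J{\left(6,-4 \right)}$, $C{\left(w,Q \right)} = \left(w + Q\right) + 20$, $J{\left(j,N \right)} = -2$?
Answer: $\frac{1}{8503056} \approx 1.176 \cdot 10^{-7}$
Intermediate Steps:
$C{\left(w,Q \right)} = 20 + Q + w$ ($C{\left(w,Q \right)} = \left(Q + w\right) + 20 = 20 + Q + w$)
$H = 0$ ($H = 1 + \frac{1}{2} \left(-2\right) = 1 - 1 = 0$)
$l = 0$ ($l = 0 \cdot 76 = 0$)
$r{\left(I,t \right)} = 0$
$\frac{1}{54^{4} + r{\left(-654,C{\left(-38,3 \right)} \right)}} = \frac{1}{54^{4} + 0} = \frac{1}{8503056 + 0} = \frac{1}{8503056}$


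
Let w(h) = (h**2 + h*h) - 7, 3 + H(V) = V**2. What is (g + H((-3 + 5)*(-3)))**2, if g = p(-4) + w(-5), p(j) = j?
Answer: 5184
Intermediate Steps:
H(V) = -3 + V**2
w(h) = -7 + 2*h**2 (w(h) = (h**2 + h**2) - 7 = 2*h**2 - 7 = -7 + 2*h**2)
g = 39 (g = -4 + (-7 + 2*(-5)**2) = -4 + (-7 + 2*25) = -4 + (-7 + 50) = -4 + 43 = 39)
(g + H((-3 + 5)*(-3)))**2 = (39 + (-3 + ((-3 + 5)*(-3))**2))**2 = (39 + (-3 + (2*(-3))**2))**2 = (39 + (-3 + (-6)**2))**2 = (39 + (-3 + 36))**2 = (39 + 33)**2 = 72**2 = 5184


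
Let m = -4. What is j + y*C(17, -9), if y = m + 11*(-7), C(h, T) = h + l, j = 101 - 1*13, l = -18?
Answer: 169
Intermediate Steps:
j = 88 (j = 101 - 13 = 88)
C(h, T) = -18 + h (C(h, T) = h - 18 = -18 + h)
y = -81 (y = -4 + 11*(-7) = -4 - 77 = -81)
j + y*C(17, -9) = 88 - 81*(-18 + 17) = 88 - 81*(-1) = 88 + 81 = 169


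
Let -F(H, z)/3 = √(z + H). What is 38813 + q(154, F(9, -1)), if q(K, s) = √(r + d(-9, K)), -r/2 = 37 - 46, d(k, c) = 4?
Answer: 38813 + √22 ≈ 38818.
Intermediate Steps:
F(H, z) = -3*√(H + z) (F(H, z) = -3*√(z + H) = -3*√(H + z))
r = 18 (r = -2*(37 - 46) = -2*(-9) = 18)
q(K, s) = √22 (q(K, s) = √(18 + 4) = √22)
38813 + q(154, F(9, -1)) = 38813 + √22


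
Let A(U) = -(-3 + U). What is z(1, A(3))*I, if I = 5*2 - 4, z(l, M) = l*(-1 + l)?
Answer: 0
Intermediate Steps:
A(U) = 3 - U
I = 6 (I = 10 - 4 = 6)
z(1, A(3))*I = (1*(-1 + 1))*6 = (1*0)*6 = 0*6 = 0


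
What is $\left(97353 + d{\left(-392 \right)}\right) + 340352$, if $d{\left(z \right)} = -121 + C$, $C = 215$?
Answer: $437799$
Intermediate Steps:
$d{\left(z \right)} = 94$ ($d{\left(z \right)} = -121 + 215 = 94$)
$\left(97353 + d{\left(-392 \right)}\right) + 340352 = \left(97353 + 94\right) + 340352 = 97447 + 340352 = 437799$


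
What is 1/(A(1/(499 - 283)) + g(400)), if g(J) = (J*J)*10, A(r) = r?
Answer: 216/345600001 ≈ 6.2500e-7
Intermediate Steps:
g(J) = 10*J² (g(J) = J²*10 = 10*J²)
1/(A(1/(499 - 283)) + g(400)) = 1/(1/(499 - 283) + 10*400²) = 1/(1/216 + 10*160000) = 1/(1/216 + 1600000) = 1/(345600001/216) = 216/345600001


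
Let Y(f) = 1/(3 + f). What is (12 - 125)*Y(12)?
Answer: -113/15 ≈ -7.5333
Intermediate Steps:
(12 - 125)*Y(12) = (12 - 125)/(3 + 12) = -113/15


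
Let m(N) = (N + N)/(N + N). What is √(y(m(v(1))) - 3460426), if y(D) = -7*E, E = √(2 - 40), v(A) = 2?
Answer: √(-3460426 - 7*I*√38) ≈ 0.01 - 1860.2*I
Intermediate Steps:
m(N) = 1 (m(N) = (2*N)/((2*N)) = (2*N)*(1/(2*N)) = 1)
E = I*√38 (E = √(-38) = I*√38 ≈ 6.1644*I)
y(D) = -7*I*√38
√(y(m(v(1))) - 3460426) = √(-7*I*√38 - 3460426) = √(-3460426 - 7*I*√38)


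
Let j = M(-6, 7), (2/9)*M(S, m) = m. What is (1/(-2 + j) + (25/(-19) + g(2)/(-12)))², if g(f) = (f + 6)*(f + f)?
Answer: 176331841/11309769 ≈ 15.591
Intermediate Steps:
g(f) = 2*f*(6 + f) (g(f) = (6 + f)*(2*f) = 2*f*(6 + f))
M(S, m) = 9*m/2
j = 63/2 (j = (9/2)*7 = 63/2 ≈ 31.500)
(1/(-2 + j) + (25/(-19) + g(2)/(-12)))² = (1/(-2 + 63/2) + (25/(-19) + (2*2*(6 + 2))/(-12)))² = (1/(59/2) + (25*(-1/19) + (2*2*8)*(-1/12)))² = (2/59 + (-25/19 + 32*(-1/12)))² = (2/59 + (-25/19 - 8/3))² = (2/59 - 227/57)² = (-13279/3363)² = 176331841/11309769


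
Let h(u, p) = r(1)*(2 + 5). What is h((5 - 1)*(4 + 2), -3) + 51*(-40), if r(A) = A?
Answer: -2033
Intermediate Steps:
h(u, p) = 7 (h(u, p) = 1*(2 + 5) = 1*7 = 7)
h((5 - 1)*(4 + 2), -3) + 51*(-40) = 7 + 51*(-40) = 7 - 2040 = -2033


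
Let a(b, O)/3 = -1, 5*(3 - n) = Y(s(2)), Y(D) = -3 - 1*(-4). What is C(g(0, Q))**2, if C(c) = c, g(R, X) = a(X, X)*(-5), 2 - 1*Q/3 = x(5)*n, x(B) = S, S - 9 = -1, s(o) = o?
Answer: 225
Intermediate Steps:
Y(D) = 1 (Y(D) = -3 + 4 = 1)
n = 14/5 (n = 3 - 1/5*1 = 3 - 1/5 = 14/5 ≈ 2.8000)
S = 8 (S = 9 - 1 = 8)
x(B) = 8
a(b, O) = -3 (a(b, O) = 3*(-1) = -3)
Q = -306/5 (Q = 6 - 24*14/5 = 6 - 3*112/5 = 6 - 336/5 = -306/5 ≈ -61.200)
g(R, X) = 15 (g(R, X) = -3*(-5) = 15)
C(g(0, Q))**2 = 15**2 = 225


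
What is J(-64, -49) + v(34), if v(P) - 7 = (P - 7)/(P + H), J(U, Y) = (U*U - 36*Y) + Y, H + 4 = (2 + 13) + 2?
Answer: 273473/47 ≈ 5818.6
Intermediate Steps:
H = 13 (H = -4 + ((2 + 13) + 2) = -4 + (15 + 2) = -4 + 17 = 13)
J(U, Y) = U² - 35*Y (J(U, Y) = (U² - 36*Y) + Y = U² - 35*Y)
v(P) = 7 + (-7 + P)/(13 + P) (v(P) = 7 + (P - 7)/(P + 13) = 7 + (-7 + P)/(13 + P))
J(-64, -49) + v(34) = ((-64)² - 35*(-49)) + 4*(21 + 2*34)/(13 + 34) = (4096 + 1715) + 4*(21 + 68)/47 = 5811 + 4*(1/47)*89 = 5811 + 356/47 = 273473/47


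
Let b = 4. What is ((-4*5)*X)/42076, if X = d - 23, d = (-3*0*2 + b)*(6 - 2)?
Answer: 35/10519 ≈ 0.0033273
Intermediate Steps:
d = 16 (d = (-3*0*2 + 4)*(6 - 2) = (0*2 + 4)*4 = (0 + 4)*4 = 4*4 = 16)
X = -7 (X = 16 - 23 = -7)
((-4*5)*X)/42076 = (-4*5*(-7))/42076 = -20*(-7)*(1/42076) = 140*(1/42076) = 35/10519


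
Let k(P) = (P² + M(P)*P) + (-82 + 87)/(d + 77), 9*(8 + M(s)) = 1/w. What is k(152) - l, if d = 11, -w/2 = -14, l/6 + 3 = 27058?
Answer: -778606789/5544 ≈ -1.4044e+5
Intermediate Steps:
l = 162330 (l = -18 + 6*27058 = -18 + 162348 = 162330)
w = 28 (w = -2*(-14) = 28)
M(s) = -2015/252 (M(s) = -8 + (⅑)/28 = -8 + (⅑)*(1/28) = -8 + 1/252 = -2015/252)
k(P) = 5/88 + P² - 2015*P/252 (k(P) = (P² - 2015*P/252) + (-82 + 87)/(11 + 77) = (P² - 2015*P/252) + 5/88 = 5/88 + P² - 2015*P/252)
k(152) - l = (5/88 + 152² - 2015/252*152) - 1*162330 = (5/88 + 23104 - 76570/63) - 162330 = 121350731/5544 - 162330 = -778606789/5544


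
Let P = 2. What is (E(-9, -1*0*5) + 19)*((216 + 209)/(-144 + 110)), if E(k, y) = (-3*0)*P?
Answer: -475/2 ≈ -237.50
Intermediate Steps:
E(k, y) = 0 (E(k, y) = -3*0*2 = 0*2 = 0)
(E(-9, -1*0*5) + 19)*((216 + 209)/(-144 + 110)) = (0 + 19)*((216 + 209)/(-144 + 110)) = 19*(425/(-34)) = 19*(425*(-1/34)) = 19*(-25/2) = -475/2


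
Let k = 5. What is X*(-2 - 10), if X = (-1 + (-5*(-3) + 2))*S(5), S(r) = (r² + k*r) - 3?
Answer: -9024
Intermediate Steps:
S(r) = -3 + r² + 5*r (S(r) = (r² + 5*r) - 3 = -3 + r² + 5*r)
X = 752 (X = (-1 + (-5*(-3) + 2))*(-3 + 5² + 5*5) = (-1 + (15 + 2))*(-3 + 25 + 25) = (-1 + 17)*47 = 16*47 = 752)
X*(-2 - 10) = 752*(-2 - 10) = 752*(-12) = -9024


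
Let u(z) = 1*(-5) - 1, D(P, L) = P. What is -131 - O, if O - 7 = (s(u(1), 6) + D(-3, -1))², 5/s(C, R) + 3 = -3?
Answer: -5497/36 ≈ -152.69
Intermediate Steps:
u(z) = -6 (u(z) = -5 - 1 = -6)
s(C, R) = -⅚ (s(C, R) = 5/(-3 - 3) = 5/(-6) = 5*(-⅙) = -⅚)
O = 781/36 (O = 7 + (-⅚ - 3)² = 7 + (-23/6)² = 7 + 529/36 = 781/36 ≈ 21.694)
-131 - O = -131 - 1*781/36 = -131 - 781/36 = -5497/36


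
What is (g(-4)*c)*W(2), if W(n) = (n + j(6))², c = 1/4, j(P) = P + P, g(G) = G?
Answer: -196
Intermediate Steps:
j(P) = 2*P
c = ¼ ≈ 0.25000
W(n) = (12 + n)² (W(n) = (n + 2*6)² = (n + 12)² = (12 + n)²)
(g(-4)*c)*W(2) = (-4*¼)*(12 + 2)² = -1*14² = -1*196 = -196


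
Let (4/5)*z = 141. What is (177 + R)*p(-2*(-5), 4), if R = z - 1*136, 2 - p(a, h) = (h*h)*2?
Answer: -13035/2 ≈ -6517.5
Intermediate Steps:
p(a, h) = 2 - 2*h² (p(a, h) = 2 - h*h*2 = 2 - h²*2 = 2 - 2*h²)
z = 705/4 (z = (5/4)*141 = 705/4 ≈ 176.25)
R = 161/4 (R = 705/4 - 1*136 = 705/4 - 136 = 161/4 ≈ 40.250)
(177 + R)*p(-2*(-5), 4) = (177 + 161/4)*(2 - 2*4²) = 869*(2 - 2*16)/4 = 869*(2 - 32)/4 = (869/4)*(-30) = -13035/2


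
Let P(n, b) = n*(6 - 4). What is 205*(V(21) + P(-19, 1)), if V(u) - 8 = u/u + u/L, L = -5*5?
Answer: -30586/5 ≈ -6117.2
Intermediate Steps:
L = -25
P(n, b) = 2*n (P(n, b) = n*2 = 2*n)
V(u) = 9 - u/25 (V(u) = 8 + (u/u + u/(-25)) = 8 + (1 + u*(-1/25)) = 8 + (1 - u/25) = 9 - u/25)
205*(V(21) + P(-19, 1)) = 205*((9 - 1/25*21) + 2*(-19)) = 205*((9 - 21/25) - 38) = 205*(204/25 - 38) = 205*(-746/25) = -30586/5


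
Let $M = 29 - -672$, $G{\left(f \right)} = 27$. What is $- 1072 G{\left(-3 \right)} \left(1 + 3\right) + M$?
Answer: $-115075$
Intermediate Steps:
$M = 701$ ($M = 29 + 672 = 701$)
$- 1072 G{\left(-3 \right)} \left(1 + 3\right) + M = - 1072 \cdot 27 \left(1 + 3\right) + 701 = - 1072 \cdot 27 \cdot 4 + 701 = \left(-1072\right) 108 + 701 = -115776 + 701 = -115075$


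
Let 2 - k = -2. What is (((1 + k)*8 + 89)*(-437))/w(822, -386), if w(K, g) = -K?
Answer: 18791/274 ≈ 68.580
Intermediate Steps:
k = 4 (k = 2 - 1*(-2) = 2 + 2 = 4)
(((1 + k)*8 + 89)*(-437))/w(822, -386) = (((1 + 4)*8 + 89)*(-437))/((-1*822)) = ((5*8 + 89)*(-437))/(-822) = ((40 + 89)*(-437))*(-1/822) = (129*(-437))*(-1/822) = -56373*(-1/822) = 18791/274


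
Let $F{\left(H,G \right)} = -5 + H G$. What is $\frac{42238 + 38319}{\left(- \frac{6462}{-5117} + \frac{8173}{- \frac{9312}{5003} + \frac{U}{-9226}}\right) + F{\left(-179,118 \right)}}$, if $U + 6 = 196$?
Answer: $- \frac{17902922855540429}{5660152512240976} \approx -3.163$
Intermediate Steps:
$F{\left(H,G \right)} = -5 + G H$
$U = 190$ ($U = -6 + 196 = 190$)
$\frac{42238 + 38319}{\left(- \frac{6462}{-5117} + \frac{8173}{- \frac{9312}{5003} + \frac{U}{-9226}}\right) + F{\left(-179,118 \right)}} = \frac{42238 + 38319}{\left(- \frac{6462}{-5117} + \frac{8173}{- \frac{9312}{5003} + \frac{190}{-9226}}\right) + \left(-5 + 118 \left(-179\right)\right)} = \frac{80557}{\left(\left(-6462\right) \left(- \frac{1}{5117}\right) + \frac{8173}{\left(-9312\right) \frac{1}{5003} + 190 \left(- \frac{1}{9226}\right)}\right) - 21127} = \frac{80557}{\left(\frac{6462}{5117} + \frac{8173}{- \frac{9312}{5003} - \frac{95}{4613}}\right) - 21127} = \frac{80557}{\left(\frac{6462}{5117} + \frac{8173}{- \frac{43431541}{23078839}}\right) - 21127} = \frac{80557}{\left(\frac{6462}{5117} + 8173 \left(- \frac{23078839}{43431541}\right)\right) - 21127} = \frac{80557}{\left(\frac{6462}{5117} - \frac{188623351147}{43431541}\right) - 21127} = \frac{80557}{- \frac{964905033201257}{222239195297} - 21127} = \frac{80557}{- \frac{5660152512240976}{222239195297}} = 80557 \left(- \frac{222239195297}{5660152512240976}\right) = - \frac{17902922855540429}{5660152512240976}$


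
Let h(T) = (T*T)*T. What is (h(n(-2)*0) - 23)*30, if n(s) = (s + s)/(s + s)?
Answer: -690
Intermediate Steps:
n(s) = 1 (n(s) = (2*s)/((2*s)) = (2*s)*(1/(2*s)) = 1)
h(T) = T³ (h(T) = T²*T = T³)
(h(n(-2)*0) - 23)*30 = ((1*0)³ - 23)*30 = (0³ - 23)*30 = (0 - 23)*30 = -23*30 = -690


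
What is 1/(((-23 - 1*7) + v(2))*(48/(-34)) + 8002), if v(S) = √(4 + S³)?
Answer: 1162409/9350824802 + 204*√3/4675412401 ≈ 0.00012439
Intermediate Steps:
1/(((-23 - 1*7) + v(2))*(48/(-34)) + 8002) = 1/(((-23 - 1*7) + √(4 + 2³))*(48/(-34)) + 8002) = 1/(((-23 - 7) + √(4 + 8))*(48*(-1/34)) + 8002) = 1/((-30 + √12)*(-24/17) + 8002) = 1/((-30 + 2*√3)*(-24/17) + 8002) = 1/((720/17 - 48*√3/17) + 8002) = 1/(136754/17 - 48*√3/17)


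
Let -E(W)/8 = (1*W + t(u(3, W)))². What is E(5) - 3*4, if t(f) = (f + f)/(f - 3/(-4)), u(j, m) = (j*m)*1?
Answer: -173492/441 ≈ -393.41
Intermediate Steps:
u(j, m) = j*m
t(f) = 2*f/(¾ + f) (t(f) = (2*f)/(f - 3*(-¼)) = (2*f)/(f + ¾) = (2*f)/(¾ + f) = 2*f/(¾ + f))
E(W) = -8*(W + 24*W/(3 + 12*W))² (E(W) = -8*(1*W + 8*(3*W)/(3 + 4*(3*W)))² = -8*(W + 8*(3*W)/(3 + 12*W))² = -8*(W + 24*W/(3 + 12*W))²)
E(5) - 3*4 = -8*5²*(9 + 4*5)²/(1 + 4*5)² - 3*4 = -8*25*(9 + 20)²/(1 + 20)² - 12 = -8*25*29²/21² - 12 = -8*25*1/441*841 - 12 = -168200/441 - 12 = -173492/441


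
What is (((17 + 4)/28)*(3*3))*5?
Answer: 135/4 ≈ 33.750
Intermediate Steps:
(((17 + 4)/28)*(3*3))*5 = ((21*(1/28))*9)*5 = ((3/4)*9)*5 = (27/4)*5 = 135/4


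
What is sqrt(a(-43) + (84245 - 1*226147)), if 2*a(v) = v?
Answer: I*sqrt(567694)/2 ≈ 376.73*I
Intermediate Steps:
a(v) = v/2
sqrt(a(-43) + (84245 - 1*226147)) = sqrt((1/2)*(-43) + (84245 - 1*226147)) = sqrt(-43/2 + (84245 - 226147)) = sqrt(-43/2 - 141902) = sqrt(-283847/2) = I*sqrt(567694)/2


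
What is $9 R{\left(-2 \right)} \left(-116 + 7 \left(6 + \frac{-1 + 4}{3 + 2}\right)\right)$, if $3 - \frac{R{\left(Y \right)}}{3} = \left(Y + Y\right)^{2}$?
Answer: $\frac{122499}{5} \approx 24500.0$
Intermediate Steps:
$R{\left(Y \right)} = 9 - 12 Y^{2}$ ($R{\left(Y \right)} = 9 - 3 \left(Y + Y\right)^{2} = 9 - 3 \left(2 Y\right)^{2} = 9 - 3 \cdot 4 Y^{2} = 9 - 12 Y^{2}$)
$9 R{\left(-2 \right)} \left(-116 + 7 \left(6 + \frac{-1 + 4}{3 + 2}\right)\right) = 9 \left(9 - 12 \left(-2\right)^{2}\right) \left(-116 + 7 \left(6 + \frac{-1 + 4}{3 + 2}\right)\right) = 9 \left(9 - 48\right) \left(-116 + 7 \left(6 + \frac{3}{5}\right)\right) = 9 \left(9 - 48\right) \left(-116 + 7 \left(6 + 3 \cdot \frac{1}{5}\right)\right) = 9 \left(-39\right) \left(-116 + 7 \left(6 + \frac{3}{5}\right)\right) = - 351 \left(-116 + 7 \cdot \frac{33}{5}\right) = - 351 \left(-116 + \frac{231}{5}\right) = \left(-351\right) \left(- \frac{349}{5}\right) = \frac{122499}{5}$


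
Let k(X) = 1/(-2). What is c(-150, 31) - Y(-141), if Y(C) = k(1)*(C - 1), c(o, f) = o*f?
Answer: -4721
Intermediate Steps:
c(o, f) = f*o
k(X) = -1/2
Y(C) = 1/2 - C/2 (Y(C) = -(C - 1)/2 = -(-1 + C)/2 = 1/2 - C/2)
c(-150, 31) - Y(-141) = 31*(-150) - (1/2 - 1/2*(-141)) = -4650 - (1/2 + 141/2) = -4650 - 1*71 = -4650 - 71 = -4721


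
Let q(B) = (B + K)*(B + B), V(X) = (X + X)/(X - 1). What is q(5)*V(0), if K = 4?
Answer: 0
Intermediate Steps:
V(X) = 2*X/(-1 + X) (V(X) = (2*X)/(-1 + X) = 2*X/(-1 + X))
q(B) = 2*B*(4 + B) (q(B) = (B + 4)*(B + B) = (4 + B)*(2*B) = 2*B*(4 + B))
q(5)*V(0) = (2*5*(4 + 5))*(2*0/(-1 + 0)) = (2*5*9)*(2*0/(-1)) = 90*(2*0*(-1)) = 90*0 = 0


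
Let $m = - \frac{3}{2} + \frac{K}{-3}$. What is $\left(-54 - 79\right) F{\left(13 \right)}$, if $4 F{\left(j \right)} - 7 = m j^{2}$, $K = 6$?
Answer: $\frac{155477}{8} \approx 19435.0$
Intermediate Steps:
$m = - \frac{7}{2}$ ($m = - \frac{3}{2} + \frac{6}{-3} = \left(-3\right) \frac{1}{2} + 6 \left(- \frac{1}{3}\right) = - \frac{3}{2} - 2 = - \frac{7}{2} \approx -3.5$)
$F{\left(j \right)} = \frac{7}{4} - \frac{7 j^{2}}{8}$ ($F{\left(j \right)} = \frac{7}{4} + \frac{\left(- \frac{7}{2}\right) j^{2}}{4} = \frac{7}{4} - \frac{7 j^{2}}{8}$)
$\left(-54 - 79\right) F{\left(13 \right)} = \left(-54 - 79\right) \left(\frac{7}{4} - \frac{7 \cdot 13^{2}}{8}\right) = - 133 \left(\frac{7}{4} - \frac{1183}{8}\right) = \left(-133\right) \left(- \frac{1169}{8}\right) = \frac{155477}{8}$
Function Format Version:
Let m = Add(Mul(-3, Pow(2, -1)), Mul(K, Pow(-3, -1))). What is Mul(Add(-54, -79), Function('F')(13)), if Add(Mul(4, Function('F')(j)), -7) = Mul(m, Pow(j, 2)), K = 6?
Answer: Rational(155477, 8) ≈ 19435.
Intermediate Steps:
m = Rational(-7, 2) (m = Add(Mul(-3, Pow(2, -1)), Mul(6, Pow(-3, -1))) = Add(Mul(-3, Rational(1, 2)), Mul(6, Rational(-1, 3))) = Add(Rational(-3, 2), -2) = Rational(-7, 2) ≈ -3.5000)
Function('F')(j) = Add(Rational(7, 4), Mul(Rational(-7, 8), Pow(j, 2))) (Function('F')(j) = Add(Rational(7, 4), Mul(Rational(1, 4), Mul(Rational(-7, 2), Pow(j, 2)))) = Add(Rational(7, 4), Mul(Rational(-7, 8), Pow(j, 2))))
Mul(Add(-54, -79), Function('F')(13)) = Mul(Add(-54, -79), Add(Rational(7, 4), Mul(Rational(-7, 8), Pow(13, 2)))) = Mul(-133, Add(Rational(7, 4), Mul(Rational(-7, 8), 169))) = Mul(-133, Add(Rational(7, 4), Rational(-1183, 8))) = Mul(-133, Rational(-1169, 8)) = Rational(155477, 8)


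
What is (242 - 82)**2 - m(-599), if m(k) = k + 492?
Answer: 25707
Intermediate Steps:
m(k) = 492 + k
(242 - 82)**2 - m(-599) = (242 - 82)**2 - (492 - 599) = 160**2 - 1*(-107) = 25600 + 107 = 25707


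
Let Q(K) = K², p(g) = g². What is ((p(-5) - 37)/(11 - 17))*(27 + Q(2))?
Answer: 62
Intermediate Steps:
((p(-5) - 37)/(11 - 17))*(27 + Q(2)) = (((-5)² - 37)/(11 - 17))*(27 + 2²) = ((25 - 37)/(-6))*(27 + 4) = -12*(-⅙)*31 = 2*31 = 62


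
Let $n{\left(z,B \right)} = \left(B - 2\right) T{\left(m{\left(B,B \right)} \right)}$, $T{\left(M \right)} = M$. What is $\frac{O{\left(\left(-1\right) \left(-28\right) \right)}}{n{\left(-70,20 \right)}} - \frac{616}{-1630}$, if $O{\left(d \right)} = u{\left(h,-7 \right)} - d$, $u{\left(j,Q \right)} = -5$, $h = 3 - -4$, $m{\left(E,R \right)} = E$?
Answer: $\frac{5599}{19560} \approx 0.28625$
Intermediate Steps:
$h = 7$ ($h = 3 + 4 = 7$)
$n{\left(z,B \right)} = B \left(-2 + B\right)$ ($n{\left(z,B \right)} = \left(B - 2\right) B = \left(-2 + B\right) B = B \left(-2 + B\right)$)
$O{\left(d \right)} = -5 - d$
$\frac{O{\left(\left(-1\right) \left(-28\right) \right)}}{n{\left(-70,20 \right)}} - \frac{616}{-1630} = \frac{-5 - \left(-1\right) \left(-28\right)}{20 \left(-2 + 20\right)} - \frac{616}{-1630} = \frac{-5 - 28}{20 \cdot 18} - - \frac{308}{815} = \frac{-5 - 28}{360} + \frac{308}{815} = \left(-33\right) \frac{1}{360} + \frac{308}{815} = - \frac{11}{120} + \frac{308}{815} = \frac{5599}{19560}$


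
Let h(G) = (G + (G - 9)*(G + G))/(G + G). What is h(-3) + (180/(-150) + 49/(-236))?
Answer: -15231/1180 ≈ -12.908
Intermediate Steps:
h(G) = (G + 2*G*(-9 + G))/(2*G) (h(G) = (G + (-9 + G)*(2*G))/((2*G)) = (G + 2*G*(-9 + G))*(1/(2*G)) = (G + 2*G*(-9 + G))/(2*G))
h(-3) + (180/(-150) + 49/(-236)) = (-17/2 - 3) + (180/(-150) + 49/(-236)) = -23/2 + (180*(-1/150) + 49*(-1/236)) = -23/2 + (-6/5 - 49/236) = -23/2 - 1661/1180 = -15231/1180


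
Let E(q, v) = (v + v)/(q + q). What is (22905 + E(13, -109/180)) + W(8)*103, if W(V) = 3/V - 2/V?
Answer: 107255437/4680 ≈ 22918.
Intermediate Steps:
W(V) = 1/V
E(q, v) = v/q (E(q, v) = (2*v)/((2*q)) = (2*v)*(1/(2*q)) = v/q)
(22905 + E(13, -109/180)) + W(8)*103 = (22905 - 109/180/13) + 103/8 = (22905 - 109*1/180*(1/13)) + (1/8)*103 = (22905 - 109/180*1/13) + 103/8 = (22905 - 109/2340) + 103/8 = 53597591/2340 + 103/8 = 107255437/4680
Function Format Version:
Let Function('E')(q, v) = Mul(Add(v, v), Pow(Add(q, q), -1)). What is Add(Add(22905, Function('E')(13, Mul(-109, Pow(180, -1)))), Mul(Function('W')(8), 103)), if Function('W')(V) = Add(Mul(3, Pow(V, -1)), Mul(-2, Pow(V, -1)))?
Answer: Rational(107255437, 4680) ≈ 22918.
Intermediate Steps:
Function('W')(V) = Pow(V, -1)
Function('E')(q, v) = Mul(v, Pow(q, -1)) (Function('E')(q, v) = Mul(Mul(2, v), Pow(Mul(2, q), -1)) = Mul(Mul(2, v), Mul(Rational(1, 2), Pow(q, -1))) = Mul(v, Pow(q, -1)))
Add(Add(22905, Function('E')(13, Mul(-109, Pow(180, -1)))), Mul(Function('W')(8), 103)) = Add(Add(22905, Mul(Mul(-109, Pow(180, -1)), Pow(13, -1))), Mul(Pow(8, -1), 103)) = Add(Add(22905, Mul(Mul(-109, Rational(1, 180)), Rational(1, 13))), Mul(Rational(1, 8), 103)) = Add(Add(22905, Mul(Rational(-109, 180), Rational(1, 13))), Rational(103, 8)) = Add(Add(22905, Rational(-109, 2340)), Rational(103, 8)) = Add(Rational(53597591, 2340), Rational(103, 8)) = Rational(107255437, 4680)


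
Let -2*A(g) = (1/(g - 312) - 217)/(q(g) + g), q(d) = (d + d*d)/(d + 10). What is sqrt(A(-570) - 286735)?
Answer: I*sqrt(523669205120506305)/1351413 ≈ 535.48*I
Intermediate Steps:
q(d) = (d + d**2)/(10 + d)
A(g) = -(-217 + 1/(-312 + g))/(2*(g + g*(1 + g)/(10 + g))) (A(g) = -(1/(g - 312) - 217)/(2*(g*(1 + g)/(10 + g) + g)) = -(1/(-312 + g) - 217)/(2*(g + g*(1 + g)/(10 + g))) = -(-217 + 1/(-312 + g))/(2*(g + g*(1 + g)/(10 + g))))
sqrt(A(-570) - 286735) = sqrt((1/2)*(-677050 - 65535*(-570) + 217*(-570)**2)/(-570*(-3432 - 613*(-570) + 2*(-570)**2)) - 286735) = sqrt((1/2)*(-1/570)*(-677050 + 37354950 + 217*324900)/(-3432 + 349410 + 2*324900) - 286735) = sqrt((1/2)*(-1/570)*(-677050 + 37354950 + 70503300)/(-3432 + 349410 + 649800) - 286735) = sqrt((1/2)*(-1/570)*107181200/995778 - 286735) = sqrt((1/2)*(-1/570)*(1/995778)*107181200 - 286735) = sqrt(-382790/4054239 - 286735) = sqrt(-1162492602455/4054239) = I*sqrt(523669205120506305)/1351413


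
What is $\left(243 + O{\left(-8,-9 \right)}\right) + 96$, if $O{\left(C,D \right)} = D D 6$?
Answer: $825$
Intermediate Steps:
$O{\left(C,D \right)} = 6 D^{2}$ ($O{\left(C,D \right)} = D^{2} \cdot 6 = 6 D^{2}$)
$\left(243 + O{\left(-8,-9 \right)}\right) + 96 = \left(243 + 6 \left(-9\right)^{2}\right) + 96 = \left(243 + 6 \cdot 81\right) + 96 = \left(243 + 486\right) + 96 = 729 + 96 = 825$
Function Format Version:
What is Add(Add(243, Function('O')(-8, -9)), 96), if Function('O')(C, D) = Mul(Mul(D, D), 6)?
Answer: 825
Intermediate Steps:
Function('O')(C, D) = Mul(6, Pow(D, 2)) (Function('O')(C, D) = Mul(Pow(D, 2), 6) = Mul(6, Pow(D, 2)))
Add(Add(243, Function('O')(-8, -9)), 96) = Add(Add(243, Mul(6, Pow(-9, 2))), 96) = Add(Add(243, Mul(6, 81)), 96) = Add(Add(243, 486), 96) = Add(729, 96) = 825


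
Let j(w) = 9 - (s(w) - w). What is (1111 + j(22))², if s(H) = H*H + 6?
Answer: 425104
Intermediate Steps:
s(H) = 6 + H² (s(H) = H² + 6 = 6 + H²)
j(w) = 3 + w - w² (j(w) = 9 - ((6 + w²) - w) = 9 - (6 + w² - w) = 9 + (-6 + w - w²) = 3 + w - w²)
(1111 + j(22))² = (1111 + (3 + 22 - 1*22²))² = (1111 + (3 + 22 - 1*484))² = (1111 + (3 + 22 - 484))² = (1111 - 459)² = 652² = 425104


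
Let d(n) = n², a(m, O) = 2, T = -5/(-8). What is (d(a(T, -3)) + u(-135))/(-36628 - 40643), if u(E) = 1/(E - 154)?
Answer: -385/7443773 ≈ -5.1721e-5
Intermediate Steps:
T = 5/8 (T = -5*(-⅛) = 5/8 ≈ 0.62500)
u(E) = 1/(-154 + E)
(d(a(T, -3)) + u(-135))/(-36628 - 40643) = (2² + 1/(-154 - 135))/(-36628 - 40643) = (4 + 1/(-289))/(-77271) = (4 - 1/289)*(-1/77271) = (1155/289)*(-1/77271) = -385/7443773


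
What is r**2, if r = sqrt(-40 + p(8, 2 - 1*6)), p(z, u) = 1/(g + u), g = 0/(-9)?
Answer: -161/4 ≈ -40.250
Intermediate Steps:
g = 0 (g = 0*(-1/9) = 0)
p(z, u) = 1/u (p(z, u) = 1/(0 + u) = 1/u)
r = I*sqrt(161)/2 (r = sqrt(-40 + 1/(2 - 1*6)) = sqrt(-40 + 1/(2 - 6)) = sqrt(-40 + 1/(-4)) = sqrt(-40 - 1/4) = sqrt(-161/4) = I*sqrt(161)/2 ≈ 6.3443*I)
r**2 = (I*sqrt(161)/2)**2 = -161/4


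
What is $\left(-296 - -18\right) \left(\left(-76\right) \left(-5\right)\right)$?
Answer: $-105640$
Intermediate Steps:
$\left(-296 - -18\right) \left(\left(-76\right) \left(-5\right)\right) = \left(-296 + 18\right) 380 = \left(-278\right) 380 = -105640$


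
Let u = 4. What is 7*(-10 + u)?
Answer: -42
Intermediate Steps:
7*(-10 + u) = 7*(-10 + 4) = 7*(-6) = -42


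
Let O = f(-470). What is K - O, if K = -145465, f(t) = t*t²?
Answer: 103677535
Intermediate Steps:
f(t) = t³
O = -103823000 (O = (-470)³ = -103823000)
K - O = -145465 - 1*(-103823000) = -145465 + 103823000 = 103677535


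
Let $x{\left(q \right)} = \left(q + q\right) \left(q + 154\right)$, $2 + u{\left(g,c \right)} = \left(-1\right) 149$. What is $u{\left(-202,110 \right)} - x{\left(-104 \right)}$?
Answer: $10249$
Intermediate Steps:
$u{\left(g,c \right)} = -151$ ($u{\left(g,c \right)} = -2 - 149 = -151$)
$x{\left(q \right)} = 2 q \left(154 + q\right)$
$u{\left(-202,110 \right)} - x{\left(-104 \right)} = -151 - 2 \left(-104\right) \left(154 - 104\right) = -151 - 2 \left(-104\right) 50 = -151 - -10400 = -151 + 10400 = 10249$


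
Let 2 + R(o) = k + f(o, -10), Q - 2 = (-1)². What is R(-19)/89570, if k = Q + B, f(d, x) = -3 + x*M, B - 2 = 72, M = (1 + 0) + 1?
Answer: 2/3445 ≈ 0.00058055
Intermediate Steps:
M = 2 (M = 1 + 1 = 2)
Q = 3 (Q = 2 + (-1)² = 2 + 1 = 3)
B = 74 (B = 2 + 72 = 74)
f(d, x) = -3 + 2*x (f(d, x) = -3 + x*2 = -3 + 2*x)
k = 77 (k = 3 + 74 = 77)
R(o) = 52 (R(o) = -2 + (77 + (-3 + 2*(-10))) = -2 + (77 + (-3 - 20)) = -2 + (77 - 23) = -2 + 54 = 52)
R(-19)/89570 = 52/89570 = 52*(1/89570) = 2/3445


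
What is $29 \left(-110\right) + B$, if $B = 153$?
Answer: $-3037$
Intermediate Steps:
$29 \left(-110\right) + B = 29 \left(-110\right) + 153 = -3190 + 153 = -3037$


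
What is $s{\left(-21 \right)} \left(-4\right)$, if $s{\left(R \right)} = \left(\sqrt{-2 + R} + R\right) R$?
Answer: $-1764 + 84 i \sqrt{23} \approx -1764.0 + 402.85 i$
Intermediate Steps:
$s{\left(R \right)} = R \left(R + \sqrt{-2 + R}\right)$ ($s{\left(R \right)} = \left(R + \sqrt{-2 + R}\right) R = R \left(R + \sqrt{-2 + R}\right)$)
$s{\left(-21 \right)} \left(-4\right) = - 21 \left(-21 + \sqrt{-2 - 21}\right) \left(-4\right) = - 21 \left(-21 + \sqrt{-23}\right) \left(-4\right) = - 21 \left(-21 + i \sqrt{23}\right) \left(-4\right) = \left(441 - 21 i \sqrt{23}\right) \left(-4\right) = -1764 + 84 i \sqrt{23}$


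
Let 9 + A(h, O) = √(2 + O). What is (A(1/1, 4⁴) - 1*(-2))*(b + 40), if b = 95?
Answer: -945 + 135*√258 ≈ 1223.4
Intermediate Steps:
A(h, O) = -9 + √(2 + O)
(A(1/1, 4⁴) - 1*(-2))*(b + 40) = ((-9 + √(2 + 4⁴)) - 1*(-2))*(95 + 40) = ((-9 + √(2 + 256)) + 2)*135 = ((-9 + √258) + 2)*135 = (-7 + √258)*135 = -945 + 135*√258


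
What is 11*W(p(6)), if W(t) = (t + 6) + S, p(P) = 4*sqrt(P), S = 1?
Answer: 77 + 44*sqrt(6) ≈ 184.78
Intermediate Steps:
W(t) = 7 + t (W(t) = (t + 6) + 1 = (6 + t) + 1 = 7 + t)
11*W(p(6)) = 11*(7 + 4*sqrt(6)) = 77 + 44*sqrt(6)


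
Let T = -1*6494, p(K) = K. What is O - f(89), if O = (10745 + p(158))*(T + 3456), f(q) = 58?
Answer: -33123372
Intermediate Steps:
T = -6494
O = -33123314 (O = (10745 + 158)*(-6494 + 3456) = 10903*(-3038) = -33123314)
O - f(89) = -33123314 - 1*58 = -33123314 - 58 = -33123372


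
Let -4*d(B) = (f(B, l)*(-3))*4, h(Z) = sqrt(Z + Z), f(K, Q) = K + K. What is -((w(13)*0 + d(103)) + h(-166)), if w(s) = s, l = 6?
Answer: -618 - 2*I*sqrt(83) ≈ -618.0 - 18.221*I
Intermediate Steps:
f(K, Q) = 2*K
h(Z) = sqrt(2)*sqrt(Z) (h(Z) = sqrt(2*Z) = sqrt(2)*sqrt(Z))
d(B) = 6*B (d(B) = -(2*B)*(-3)*4/4 = -(-6*B)*4/4 = -(-6)*B = 6*B)
-((w(13)*0 + d(103)) + h(-166)) = -((13*0 + 6*103) + sqrt(2)*sqrt(-166)) = -((0 + 618) + sqrt(2)*(I*sqrt(166))) = -(618 + 2*I*sqrt(83)) = -618 - 2*I*sqrt(83)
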